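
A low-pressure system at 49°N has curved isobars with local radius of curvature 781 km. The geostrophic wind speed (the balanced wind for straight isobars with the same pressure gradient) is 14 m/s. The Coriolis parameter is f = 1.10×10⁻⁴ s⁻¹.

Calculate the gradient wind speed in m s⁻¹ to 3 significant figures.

Around a low, centrifugal force acts outward with Coriolis, so pressure-gradient force balances both:
(1/ρ)|∂P/∂n| = fV + V²/R  →  V² + fR·V − fR·V_g = 0
With fR = 1.10×10⁻⁴ × 781×10³ m = 85.9 m/s:
V = [−fR + √((fR)² + 4 fR V_g)]/2 = [−85.9 + √(85.9² + 4×85.9×14)]/2 = 12.3 m/s
Subgeostrophic (V < V_g = 14 m/s), as expected around a low.

12.3 m s⁻¹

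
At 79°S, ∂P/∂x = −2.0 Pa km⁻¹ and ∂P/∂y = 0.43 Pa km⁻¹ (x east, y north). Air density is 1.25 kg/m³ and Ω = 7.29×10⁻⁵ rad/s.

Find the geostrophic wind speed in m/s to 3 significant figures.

Coriolis parameter at 79°S:
f = 2Ω sin φ = 2 × 7.29×10⁻⁵ × sin 79° = 1.43×10⁻⁴ s⁻¹
In the Southern Hemisphere f is negative: f = −1.43×10⁻⁴ s⁻¹.
Component geostrophic relations (x east, y north):
u_g = −(1/(fρ)) ∂P/∂y,  v_g = (1/(fρ)) ∂P/∂x
u_g = −(0.43×10⁻³)/(−1.43×10⁻⁴ × 1.25) = 2.40 m/s;  v_g = (−2.0×10⁻³)/(−1.43×10⁻⁴ × 1.25) = 11.2 m/s
|V_g| = √(u_g² + v_g²) = 11.4 m/s

11.4 m/s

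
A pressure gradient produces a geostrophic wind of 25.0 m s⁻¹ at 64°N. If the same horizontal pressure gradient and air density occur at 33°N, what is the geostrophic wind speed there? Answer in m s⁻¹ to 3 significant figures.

With the same pressure gradient and density, V_g ∝ 1/f ∝ 1/sin φ.
V₂ = V₁ · sin φ₁ / sin φ₂ = 25.0 × sin 64° / sin 33°
V₂ = 25.0 × 0.8988/0.5446 = 41.3 m s⁻¹

41.3 m s⁻¹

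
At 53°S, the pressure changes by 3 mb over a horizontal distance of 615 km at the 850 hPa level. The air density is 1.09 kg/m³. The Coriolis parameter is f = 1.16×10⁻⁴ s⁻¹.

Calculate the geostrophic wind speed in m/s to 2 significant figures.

Pressure gradient: |∂P/∂n| = 300 Pa / 615000 m = 4.88×10⁻⁴ Pa/m
Geostrophic balance (pressure-gradient force = Coriolis force):
V_g = (1/(fρ)) |∂P/∂n| = 4.88×10⁻⁴ / (1.16×10⁻⁴ × 1.09) = 3.86 m/s

3.9 m/s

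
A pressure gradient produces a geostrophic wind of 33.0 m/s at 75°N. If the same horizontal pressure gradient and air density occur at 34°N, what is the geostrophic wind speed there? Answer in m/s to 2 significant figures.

With the same pressure gradient and density, V_g ∝ 1/f ∝ 1/sin φ.
V₂ = V₁ · sin φ₁ / sin φ₂ = 33.0 × sin 75° / sin 34°
V₂ = 33.0 × 0.9659/0.5592 = 57 m/s

57 m/s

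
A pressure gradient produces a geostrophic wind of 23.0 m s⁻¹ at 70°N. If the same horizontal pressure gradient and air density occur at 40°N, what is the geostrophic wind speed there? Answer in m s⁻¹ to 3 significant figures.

With the same pressure gradient and density, V_g ∝ 1/f ∝ 1/sin φ.
V₂ = V₁ · sin φ₁ / sin φ₂ = 23.0 × sin 70° / sin 40°
V₂ = 23.0 × 0.9397/0.6428 = 33.6 m s⁻¹

33.6 m s⁻¹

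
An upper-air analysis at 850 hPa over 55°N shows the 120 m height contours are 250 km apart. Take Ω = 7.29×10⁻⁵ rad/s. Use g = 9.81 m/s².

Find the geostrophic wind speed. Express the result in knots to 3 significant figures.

76.6 knots

Coriolis parameter at 55°N:
f = 2Ω sin φ = 2 × 7.29×10⁻⁵ × sin 55° = 1.19×10⁻⁴ s⁻¹
Height gradient: |∂Z/∂n| = 120 m / 250000 m = 4.80×10⁻⁴
On a pressure surface, geostrophic balance gives V_g = (g/f)|∂Z/∂n|:
V_g = 9.81 × 4.80×10⁻⁴ / 1.19×10⁻⁴ = 39.4 m/s
Converting: 39.4 m/s × 1.944 = 76.6 knots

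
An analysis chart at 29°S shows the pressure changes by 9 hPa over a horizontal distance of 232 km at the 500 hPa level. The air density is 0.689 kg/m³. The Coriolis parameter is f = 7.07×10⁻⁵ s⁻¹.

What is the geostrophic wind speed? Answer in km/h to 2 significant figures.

290 km/h

Pressure gradient: |∂P/∂n| = 900 Pa / 232000 m = 3.88×10⁻³ Pa/m
Geostrophic balance (pressure-gradient force = Coriolis force):
V_g = (1/(fρ)) |∂P/∂n| = 3.88×10⁻³ / (7.07×10⁻⁵ × 0.689) = 79.6 m/s
Converting: 79.6 m/s × 3.6 = 290 km/h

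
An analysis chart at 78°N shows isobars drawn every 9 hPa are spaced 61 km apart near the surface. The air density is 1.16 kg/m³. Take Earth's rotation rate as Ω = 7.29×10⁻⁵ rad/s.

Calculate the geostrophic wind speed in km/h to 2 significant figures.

Coriolis parameter at 78°N:
f = 2Ω sin φ = 2 × 7.29×10⁻⁵ × sin 78° = 1.43×10⁻⁴ s⁻¹
Pressure gradient: |∂P/∂n| = 900 Pa / 61000 m = 1.48×10⁻² Pa/m
Geostrophic balance (pressure-gradient force = Coriolis force):
V_g = (1/(fρ)) |∂P/∂n| = 1.48×10⁻² / (1.43×10⁻⁴ × 1.16) = 89.2 m/s
Converting: 89.2 m/s × 3.6 = 320 km/h

320 km/h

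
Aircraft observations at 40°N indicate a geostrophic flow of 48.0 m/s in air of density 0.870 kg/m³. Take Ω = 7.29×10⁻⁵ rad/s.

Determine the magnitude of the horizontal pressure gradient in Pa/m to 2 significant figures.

Coriolis parameter at 40°N:
f = 2Ω sin φ = 2 × 7.29×10⁻⁵ × sin 40° = 9.37×10⁻⁵ s⁻¹
Geostrophic balance rearranged: |∂P/∂n| = f ρ V_g
|∂P/∂n| = 9.37×10⁻⁵ × 0.870 × 48.0 = 3.91×10⁻³ Pa/m

3.9×10⁻³ Pa/m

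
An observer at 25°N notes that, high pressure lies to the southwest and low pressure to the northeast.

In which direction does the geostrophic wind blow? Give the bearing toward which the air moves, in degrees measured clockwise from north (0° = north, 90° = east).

The pressure-gradient force points toward the northeast (bearing 045°).
Geostrophic balance: in the Northern Hemisphere the Coriolis force deflects motion to the right, so the geostrophic wind blows 90° to the right of the pressure-gradient force (low pressure on the left).
Rotating 045° by 90° clockwise gives 135° — the wind blows toward the southeast.

135°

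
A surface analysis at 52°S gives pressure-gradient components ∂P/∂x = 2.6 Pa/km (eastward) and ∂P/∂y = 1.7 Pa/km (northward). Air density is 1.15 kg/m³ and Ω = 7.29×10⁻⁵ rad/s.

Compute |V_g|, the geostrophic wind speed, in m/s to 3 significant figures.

Coriolis parameter at 52°S:
f = 2Ω sin φ = 2 × 7.29×10⁻⁵ × sin 52° = 1.15×10⁻⁴ s⁻¹
In the Southern Hemisphere f is negative: f = −1.15×10⁻⁴ s⁻¹.
Component geostrophic relations (x east, y north):
u_g = −(1/(fρ)) ∂P/∂y,  v_g = (1/(fρ)) ∂P/∂x
u_g = −(1.7×10⁻³)/(−1.15×10⁻⁴ × 1.15) = 12.9 m/s;  v_g = (2.6×10⁻³)/(−1.15×10⁻⁴ × 1.15) = −19.7 m/s
|V_g| = √(u_g² + v_g²) = 23.5 m/s

23.5 m/s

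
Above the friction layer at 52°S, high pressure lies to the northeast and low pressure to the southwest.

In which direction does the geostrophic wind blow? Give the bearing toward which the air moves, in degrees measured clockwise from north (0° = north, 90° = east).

The pressure-gradient force points toward the southwest (bearing 225°).
Geostrophic balance: in the Southern Hemisphere the Coriolis force deflects motion to the left, so the geostrophic wind blows 90° to the left of the pressure-gradient force (low pressure on the right).
Rotating 225° by 90° counterclockwise gives 135° — the wind blows toward the southeast.

135°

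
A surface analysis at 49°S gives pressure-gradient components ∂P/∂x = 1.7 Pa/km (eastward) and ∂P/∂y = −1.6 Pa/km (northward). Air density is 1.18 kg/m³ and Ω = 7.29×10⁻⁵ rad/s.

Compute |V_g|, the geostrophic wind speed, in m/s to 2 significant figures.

18 m/s

Coriolis parameter at 49°S:
f = 2Ω sin φ = 2 × 7.29×10⁻⁵ × sin 49° = 1.10×10⁻⁴ s⁻¹
In the Southern Hemisphere f is negative: f = −1.10×10⁻⁴ s⁻¹.
Component geostrophic relations (x east, y north):
u_g = −(1/(fρ)) ∂P/∂y,  v_g = (1/(fρ)) ∂P/∂x
u_g = −(−1.6×10⁻³)/(−1.10×10⁻⁴ × 1.18) = −12.3 m/s;  v_g = (1.7×10⁻³)/(−1.10×10⁻⁴ × 1.18) = −13.1 m/s
|V_g| = √(u_g² + v_g²) = 18.0 m/s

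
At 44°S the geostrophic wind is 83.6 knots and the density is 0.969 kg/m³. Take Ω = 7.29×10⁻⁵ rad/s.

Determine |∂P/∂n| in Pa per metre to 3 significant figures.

Coriolis parameter at 44°S:
f = 2Ω sin φ = 2 × 7.29×10⁻⁵ × sin 44° = 1.01×10⁻⁴ s⁻¹
Wind speed in SI: 83.6 knots = 43.0 m/s
Geostrophic balance rearranged: |∂P/∂n| = f ρ V_g
|∂P/∂n| = 1.01×10⁻⁴ × 0.969 × 43.0 = 4.22×10⁻³ Pa/m

4.22×10⁻³ Pa/m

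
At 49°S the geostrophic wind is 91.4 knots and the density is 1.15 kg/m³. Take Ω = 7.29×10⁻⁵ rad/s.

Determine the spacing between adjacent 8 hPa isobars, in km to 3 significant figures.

134 km

Coriolis parameter at 49°S:
f = 2Ω sin φ = 2 × 7.29×10⁻⁵ × sin 49° = 1.10×10⁻⁴ s⁻¹
Wind speed in SI: 91.4 knots = 47.0 m/s
Geostrophic balance rearranged: |∂P/∂n| = f ρ V_g
|∂P/∂n| = 1.10×10⁻⁴ × 1.15 × 47.0 = 5.95×10⁻³ Pa/m
Isobar spacing: Δn = ΔP/|∂P/∂n| = 800 Pa / 5.95×10⁻³ Pa/m = 134453 m ≈ 134 km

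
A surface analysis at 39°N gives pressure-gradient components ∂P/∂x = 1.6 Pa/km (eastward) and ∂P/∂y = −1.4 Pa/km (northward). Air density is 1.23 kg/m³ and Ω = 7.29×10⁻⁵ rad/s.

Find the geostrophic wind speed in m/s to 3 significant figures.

Coriolis parameter at 39°N:
f = 2Ω sin φ = 2 × 7.29×10⁻⁵ × sin 39° = 9.18×10⁻⁵ s⁻¹
Component geostrophic relations (x east, y north):
u_g = −(1/(fρ)) ∂P/∂y,  v_g = (1/(fρ)) ∂P/∂x
u_g = −(−1.4×10⁻³)/(9.18×10⁻⁵ × 1.23) = 12.4 m/s;  v_g = (1.6×10⁻³)/(9.18×10⁻⁵ × 1.23) = 14.2 m/s
|V_g| = √(u_g² + v_g²) = 18.8 m/s

18.8 m/s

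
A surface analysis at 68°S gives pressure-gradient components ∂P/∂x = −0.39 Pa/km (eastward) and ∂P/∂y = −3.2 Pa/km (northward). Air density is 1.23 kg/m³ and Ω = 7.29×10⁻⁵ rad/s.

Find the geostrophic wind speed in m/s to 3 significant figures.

19.4 m/s

Coriolis parameter at 68°S:
f = 2Ω sin φ = 2 × 7.29×10⁻⁵ × sin 68° = 1.35×10⁻⁴ s⁻¹
In the Southern Hemisphere f is negative: f = −1.35×10⁻⁴ s⁻¹.
Component geostrophic relations (x east, y north):
u_g = −(1/(fρ)) ∂P/∂y,  v_g = (1/(fρ)) ∂P/∂x
u_g = −(−3.2×10⁻³)/(−1.35×10⁻⁴ × 1.23) = −19.2 m/s;  v_g = (−0.39×10⁻³)/(−1.35×10⁻⁴ × 1.23) = 2.35 m/s
|V_g| = √(u_g² + v_g²) = 19.4 m/s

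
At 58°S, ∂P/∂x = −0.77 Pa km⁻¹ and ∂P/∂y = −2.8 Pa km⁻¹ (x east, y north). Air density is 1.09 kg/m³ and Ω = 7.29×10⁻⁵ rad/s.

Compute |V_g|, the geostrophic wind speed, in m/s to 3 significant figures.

21.5 m/s

Coriolis parameter at 58°S:
f = 2Ω sin φ = 2 × 7.29×10⁻⁵ × sin 58° = 1.24×10⁻⁴ s⁻¹
In the Southern Hemisphere f is negative: f = −1.24×10⁻⁴ s⁻¹.
Component geostrophic relations (x east, y north):
u_g = −(1/(fρ)) ∂P/∂y,  v_g = (1/(fρ)) ∂P/∂x
u_g = −(−2.8×10⁻³)/(−1.24×10⁻⁴ × 1.09) = −20.8 m/s;  v_g = (−0.77×10⁻³)/(−1.24×10⁻⁴ × 1.09) = 5.71 m/s
|V_g| = √(u_g² + v_g²) = 21.5 m/s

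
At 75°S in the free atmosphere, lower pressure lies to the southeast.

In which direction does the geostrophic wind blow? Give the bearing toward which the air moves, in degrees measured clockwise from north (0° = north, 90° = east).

045°

The pressure-gradient force points toward the southeast (bearing 135°).
Geostrophic balance: in the Southern Hemisphere the Coriolis force deflects motion to the left, so the geostrophic wind blows 90° to the left of the pressure-gradient force (low pressure on the right).
Rotating 135° by 90° counterclockwise gives 045° — the wind blows toward the northeast.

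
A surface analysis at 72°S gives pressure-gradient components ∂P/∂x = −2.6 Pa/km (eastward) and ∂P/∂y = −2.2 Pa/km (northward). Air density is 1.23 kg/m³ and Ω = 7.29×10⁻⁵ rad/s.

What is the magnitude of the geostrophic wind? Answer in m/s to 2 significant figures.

Coriolis parameter at 72°S:
f = 2Ω sin φ = 2 × 7.29×10⁻⁵ × sin 72° = 1.39×10⁻⁴ s⁻¹
In the Southern Hemisphere f is negative: f = −1.39×10⁻⁴ s⁻¹.
Component geostrophic relations (x east, y north):
u_g = −(1/(fρ)) ∂P/∂y,  v_g = (1/(fρ)) ∂P/∂x
u_g = −(−2.2×10⁻³)/(−1.39×10⁻⁴ × 1.23) = −12.9 m/s;  v_g = (−2.6×10⁻³)/(−1.39×10⁻⁴ × 1.23) = 15.2 m/s
|V_g| = √(u_g² + v_g²) = 20.0 m/s

20 m/s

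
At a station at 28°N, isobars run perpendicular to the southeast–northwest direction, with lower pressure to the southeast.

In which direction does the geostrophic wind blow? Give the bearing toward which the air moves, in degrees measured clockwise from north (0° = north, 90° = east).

225°

The pressure-gradient force points toward the southeast (bearing 135°).
Geostrophic balance: in the Northern Hemisphere the Coriolis force deflects motion to the right, so the geostrophic wind blows 90° to the right of the pressure-gradient force (low pressure on the left).
Rotating 135° by 90° clockwise gives 225° — the wind blows toward the southwest.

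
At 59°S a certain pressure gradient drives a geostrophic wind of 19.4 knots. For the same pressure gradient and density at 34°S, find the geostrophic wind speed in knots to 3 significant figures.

29.7 knots

With the same pressure gradient and density, V_g ∝ 1/f ∝ 1/sin φ.
V₂ = V₁ · sin φ₁ / sin φ₂ = 19.4 × sin 59° / sin 34°
V₂ = 19.4 × 0.8572/0.5592 = 29.7 knots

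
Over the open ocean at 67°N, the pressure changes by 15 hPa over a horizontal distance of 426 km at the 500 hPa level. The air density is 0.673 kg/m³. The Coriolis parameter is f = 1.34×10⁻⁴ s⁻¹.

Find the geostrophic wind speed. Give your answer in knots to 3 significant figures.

Pressure gradient: |∂P/∂n| = 1500 Pa / 426000 m = 3.52×10⁻³ Pa/m
Geostrophic balance (pressure-gradient force = Coriolis force):
V_g = (1/(fρ)) |∂P/∂n| = 3.52×10⁻³ / (1.34×10⁻⁴ × 0.673) = 39.0 m/s
Converting: 39.0 m/s × 1.944 = 75.9 knots

75.9 knots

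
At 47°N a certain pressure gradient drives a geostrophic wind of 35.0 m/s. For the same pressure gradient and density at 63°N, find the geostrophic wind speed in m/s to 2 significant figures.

With the same pressure gradient and density, V_g ∝ 1/f ∝ 1/sin φ.
V₂ = V₁ · sin φ₁ / sin φ₂ = 35.0 × sin 47° / sin 63°
V₂ = 35.0 × 0.7314/0.8910 = 29 m/s

29 m/s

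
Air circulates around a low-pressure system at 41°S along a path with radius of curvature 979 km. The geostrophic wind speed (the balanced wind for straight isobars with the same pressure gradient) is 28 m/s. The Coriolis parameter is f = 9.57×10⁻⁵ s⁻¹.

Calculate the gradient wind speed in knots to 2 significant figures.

44 knots

Around a low, centrifugal force acts outward with Coriolis, so pressure-gradient force balances both:
(1/ρ)|∂P/∂n| = fV + V²/R  →  V² + fR·V − fR·V_g = 0
With fR = 9.57×10⁻⁵ × 979×10³ m = 93.7 m/s:
V = [−fR + √((fR)² + 4 fR V_g)]/2 = [−93.7 + √(93.7² + 4×93.7×28)]/2 = 22.6 m/s
Subgeostrophic (V < V_g = 28 m/s), as expected around a low.
Converting: 22.6 m/s × 1.944 = 44 knots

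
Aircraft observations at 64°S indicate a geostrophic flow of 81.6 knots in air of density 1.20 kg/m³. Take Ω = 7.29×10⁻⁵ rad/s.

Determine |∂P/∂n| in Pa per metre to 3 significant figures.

Coriolis parameter at 64°S:
f = 2Ω sin φ = 2 × 7.29×10⁻⁵ × sin 64° = 1.31×10⁻⁴ s⁻¹
Wind speed in SI: 81.6 knots = 42.0 m/s
Geostrophic balance rearranged: |∂P/∂n| = f ρ V_g
|∂P/∂n| = 1.31×10⁻⁴ × 1.20 × 42.0 = 6.60×10⁻³ Pa/m

6.60×10⁻³ Pa/m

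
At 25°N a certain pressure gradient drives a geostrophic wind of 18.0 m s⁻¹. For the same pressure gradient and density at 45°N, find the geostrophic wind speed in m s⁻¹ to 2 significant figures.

11 m s⁻¹

With the same pressure gradient and density, V_g ∝ 1/f ∝ 1/sin φ.
V₂ = V₁ · sin φ₁ / sin φ₂ = 18.0 × sin 25° / sin 45°
V₂ = 18.0 × 0.4226/0.7071 = 11 m s⁻¹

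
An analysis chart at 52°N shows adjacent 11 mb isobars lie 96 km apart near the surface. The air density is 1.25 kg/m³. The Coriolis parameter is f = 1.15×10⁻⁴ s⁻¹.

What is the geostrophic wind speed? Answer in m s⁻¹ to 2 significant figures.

80 m s⁻¹

Pressure gradient: |∂P/∂n| = 1100 Pa / 96000 m = 1.15×10⁻² Pa/m
Geostrophic balance (pressure-gradient force = Coriolis force):
V_g = (1/(fρ)) |∂P/∂n| = 1.15×10⁻² / (1.15×10⁻⁴ × 1.25) = 79.7 m/s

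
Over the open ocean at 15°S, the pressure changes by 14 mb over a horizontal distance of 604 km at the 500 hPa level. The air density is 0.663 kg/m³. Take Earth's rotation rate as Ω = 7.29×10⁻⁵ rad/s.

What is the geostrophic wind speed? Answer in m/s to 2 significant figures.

Coriolis parameter at 15°S:
f = 2Ω sin φ = 2 × 7.29×10⁻⁵ × sin 15° = 3.77×10⁻⁵ s⁻¹
Pressure gradient: |∂P/∂n| = 1400 Pa / 604000 m = 2.32×10⁻³ Pa/m
Geostrophic balance (pressure-gradient force = Coriolis force):
V_g = (1/(fρ)) |∂P/∂n| = 2.32×10⁻³ / (3.77×10⁻⁵ × 0.663) = 92.6 m/s

93 m/s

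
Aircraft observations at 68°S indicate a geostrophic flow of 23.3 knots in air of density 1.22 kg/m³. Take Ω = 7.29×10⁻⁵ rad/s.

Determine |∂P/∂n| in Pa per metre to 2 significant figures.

2.0×10⁻³ Pa/m

Coriolis parameter at 68°S:
f = 2Ω sin φ = 2 × 7.29×10⁻⁵ × sin 68° = 1.35×10⁻⁴ s⁻¹
Wind speed in SI: 23.3 knots = 12.0 m/s
Geostrophic balance rearranged: |∂P/∂n| = f ρ V_g
|∂P/∂n| = 1.35×10⁻⁴ × 1.22 × 12.0 = 1.98×10⁻³ Pa/m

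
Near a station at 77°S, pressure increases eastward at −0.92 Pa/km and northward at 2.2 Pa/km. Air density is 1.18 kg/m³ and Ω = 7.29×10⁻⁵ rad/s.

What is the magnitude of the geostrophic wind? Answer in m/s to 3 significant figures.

14.2 m/s

Coriolis parameter at 77°S:
f = 2Ω sin φ = 2 × 7.29×10⁻⁵ × sin 77° = 1.42×10⁻⁴ s⁻¹
In the Southern Hemisphere f is negative: f = −1.42×10⁻⁴ s⁻¹.
Component geostrophic relations (x east, y north):
u_g = −(1/(fρ)) ∂P/∂y,  v_g = (1/(fρ)) ∂P/∂x
u_g = −(2.2×10⁻³)/(−1.42×10⁻⁴ × 1.18) = 13.1 m/s;  v_g = (−0.92×10⁻³)/(−1.42×10⁻⁴ × 1.18) = 5.49 m/s
|V_g| = √(u_g² + v_g²) = 14.2 m/s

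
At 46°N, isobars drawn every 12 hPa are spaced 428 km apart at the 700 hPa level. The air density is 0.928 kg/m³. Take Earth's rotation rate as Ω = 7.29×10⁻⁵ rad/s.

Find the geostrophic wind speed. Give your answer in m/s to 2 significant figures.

29 m/s

Coriolis parameter at 46°N:
f = 2Ω sin φ = 2 × 7.29×10⁻⁵ × sin 46° = 1.05×10⁻⁴ s⁻¹
Pressure gradient: |∂P/∂n| = 1200 Pa / 428000 m = 2.80×10⁻³ Pa/m
Geostrophic balance (pressure-gradient force = Coriolis force):
V_g = (1/(fρ)) |∂P/∂n| = 2.80×10⁻³ / (1.05×10⁻⁴ × 0.928) = 28.8 m/s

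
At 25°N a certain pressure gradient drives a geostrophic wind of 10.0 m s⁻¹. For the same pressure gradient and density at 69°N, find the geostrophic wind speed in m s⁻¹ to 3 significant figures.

With the same pressure gradient and density, V_g ∝ 1/f ∝ 1/sin φ.
V₂ = V₁ · sin φ₁ / sin φ₂ = 10.0 × sin 25° / sin 69°
V₂ = 10.0 × 0.4226/0.9336 = 4.53 m s⁻¹

4.53 m s⁻¹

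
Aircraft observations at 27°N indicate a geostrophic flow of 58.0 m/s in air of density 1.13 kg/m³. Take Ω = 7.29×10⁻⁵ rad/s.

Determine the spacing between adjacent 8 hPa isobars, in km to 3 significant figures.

184 km

Coriolis parameter at 27°N:
f = 2Ω sin φ = 2 × 7.29×10⁻⁵ × sin 27° = 6.62×10⁻⁵ s⁻¹
Geostrophic balance rearranged: |∂P/∂n| = f ρ V_g
|∂P/∂n| = 6.62×10⁻⁵ × 1.13 × 58.0 = 4.34×10⁻³ Pa/m
Isobar spacing: Δn = ΔP/|∂P/∂n| = 800 Pa / 4.34×10⁻³ Pa/m = 184408 m ≈ 184 km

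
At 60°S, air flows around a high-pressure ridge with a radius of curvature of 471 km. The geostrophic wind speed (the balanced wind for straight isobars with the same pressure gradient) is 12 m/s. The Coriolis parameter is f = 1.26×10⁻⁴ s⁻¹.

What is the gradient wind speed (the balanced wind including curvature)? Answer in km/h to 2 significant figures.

60 km/h

Around a high, pressure-gradient force acts outward with centrifugal, so Coriolis balances both:
fV = (1/ρ)|∂P/∂n| + V²/R  →  V² − fR·V + fR·V_g = 0
With fR = 1.26×10⁻⁴ × 471×10³ m = 59.3 m/s:
V = [fR − √((fR)² − 4 fR V_g)]/2 = [59.3 − √(59.3² − 4×59.3×12)]/2 = 16.7 m/s
Supergeostrophic (V > V_g = 12 m/s), as expected around a high.
Converting: 16.7 m/s × 3.6 = 60 km/h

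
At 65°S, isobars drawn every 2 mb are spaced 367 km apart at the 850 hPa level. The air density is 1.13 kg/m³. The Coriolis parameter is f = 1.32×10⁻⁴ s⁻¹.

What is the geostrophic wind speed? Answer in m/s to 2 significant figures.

Pressure gradient: |∂P/∂n| = 200 Pa / 367000 m = 5.45×10⁻⁴ Pa/m
Geostrophic balance (pressure-gradient force = Coriolis force):
V_g = (1/(fρ)) |∂P/∂n| = 5.45×10⁻⁴ / (1.32×10⁻⁴ × 1.13) = 3.65 m/s

3.7 m/s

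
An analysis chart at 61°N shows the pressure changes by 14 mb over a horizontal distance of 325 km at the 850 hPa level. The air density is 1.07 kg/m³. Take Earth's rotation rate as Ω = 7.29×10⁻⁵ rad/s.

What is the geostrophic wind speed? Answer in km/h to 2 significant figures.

110 km/h

Coriolis parameter at 61°N:
f = 2Ω sin φ = 2 × 7.29×10⁻⁵ × sin 61° = 1.28×10⁻⁴ s⁻¹
Pressure gradient: |∂P/∂n| = 1400 Pa / 325000 m = 4.31×10⁻³ Pa/m
Geostrophic balance (pressure-gradient force = Coriolis force):
V_g = (1/(fρ)) |∂P/∂n| = 4.31×10⁻³ / (1.28×10⁻⁴ × 1.07) = 31.6 m/s
Converting: 31.6 m/s × 3.6 = 110 km/h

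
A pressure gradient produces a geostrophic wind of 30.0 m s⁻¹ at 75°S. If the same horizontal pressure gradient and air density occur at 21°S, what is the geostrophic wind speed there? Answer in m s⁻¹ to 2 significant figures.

With the same pressure gradient and density, V_g ∝ 1/f ∝ 1/sin φ.
V₂ = V₁ · sin φ₁ / sin φ₂ = 30.0 × sin 75° / sin 21°
V₂ = 30.0 × 0.9659/0.3584 = 81 m s⁻¹

81 m s⁻¹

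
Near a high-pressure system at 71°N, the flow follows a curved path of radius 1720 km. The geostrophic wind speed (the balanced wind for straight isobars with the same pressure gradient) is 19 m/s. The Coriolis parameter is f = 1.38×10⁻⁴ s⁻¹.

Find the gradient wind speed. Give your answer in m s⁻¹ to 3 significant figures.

20.8 m s⁻¹

Around a high, pressure-gradient force acts outward with centrifugal, so Coriolis balances both:
fV = (1/ρ)|∂P/∂n| + V²/R  →  V² − fR·V + fR·V_g = 0
With fR = 1.38×10⁻⁴ × 1720×10³ m = 237 m/s:
V = [fR − √((fR)² − 4 fR V_g)]/2 = [237 − √(237² − 4×237×19)]/2 = 20.8 m/s
Supergeostrophic (V > V_g = 19 m/s), as expected around a high.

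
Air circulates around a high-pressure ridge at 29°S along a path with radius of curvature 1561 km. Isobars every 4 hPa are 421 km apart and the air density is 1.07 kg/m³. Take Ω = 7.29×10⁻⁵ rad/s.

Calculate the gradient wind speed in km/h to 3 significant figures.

Coriolis parameter at 29°S:
f = 2Ω sin φ = 2 × 7.29×10⁻⁵ × sin 29° = 7.07×10⁻⁵ s⁻¹
Pressure gradient: |∂P/∂n| = 400 Pa / 421000 m = 9.50×10⁻⁴ Pa/m
Geostrophic speed: V_g = |∂P/∂n|/(fρ) = 9.50×10⁻⁴/(7.07×10⁻⁵ × 1.07) = 12.6 m/s
Around a high, pressure-gradient force acts outward with centrifugal, so Coriolis balances both:
fV = (1/ρ)|∂P/∂n| + V²/R  →  V² − fR·V + fR·V_g = 0
With fR = 7.07×10⁻⁵ × 1561×10³ m = 110 m/s:
V = [fR − √((fR)² − 4 fR V_g)]/2 = [110 − √(110² − 4×110×12.6)]/2 = 14.5 m/s
Supergeostrophic (V > V_g = 12.6 m/s), as expected around a high.
Converting: 14.5 m/s × 3.6 = 52.0 km/h

52.0 km/h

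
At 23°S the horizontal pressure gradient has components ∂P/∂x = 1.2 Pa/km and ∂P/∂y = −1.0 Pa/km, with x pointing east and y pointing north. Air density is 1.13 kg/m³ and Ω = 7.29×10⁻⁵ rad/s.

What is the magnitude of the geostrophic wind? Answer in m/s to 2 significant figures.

Coriolis parameter at 23°S:
f = 2Ω sin φ = 2 × 7.29×10⁻⁵ × sin 23° = 5.70×10⁻⁵ s⁻¹
In the Southern Hemisphere f is negative: f = −5.70×10⁻⁵ s⁻¹.
Component geostrophic relations (x east, y north):
u_g = −(1/(fρ)) ∂P/∂y,  v_g = (1/(fρ)) ∂P/∂x
u_g = −(−1.0×10⁻³)/(−5.70×10⁻⁵ × 1.13) = −15.5 m/s;  v_g = (1.2×10⁻³)/(−5.70×10⁻⁵ × 1.13) = −18.6 m/s
|V_g| = √(u_g² + v_g²) = 24.3 m/s

24 m/s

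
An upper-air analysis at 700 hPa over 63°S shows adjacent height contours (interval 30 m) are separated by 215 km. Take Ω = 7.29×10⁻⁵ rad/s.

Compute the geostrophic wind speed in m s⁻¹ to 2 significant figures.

11 m s⁻¹

Coriolis parameter at 63°S:
f = 2Ω sin φ = 2 × 7.29×10⁻⁵ × sin 63° = 1.30×10⁻⁴ s⁻¹
Height gradient: |∂Z/∂n| = 30 m / 215000 m = 1.40×10⁻⁴
On a pressure surface, geostrophic balance gives V_g = (g/f)|∂Z/∂n|:
V_g = 9.81 × 1.40×10⁻⁴ / 1.30×10⁻⁴ = 10.5 m/s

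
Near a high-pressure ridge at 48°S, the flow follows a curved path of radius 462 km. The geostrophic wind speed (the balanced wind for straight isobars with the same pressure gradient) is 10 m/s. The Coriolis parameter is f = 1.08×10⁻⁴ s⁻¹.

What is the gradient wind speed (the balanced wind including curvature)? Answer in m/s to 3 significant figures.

13.8 m/s

Around a high, pressure-gradient force acts outward with centrifugal, so Coriolis balances both:
fV = (1/ρ)|∂P/∂n| + V²/R  →  V² − fR·V + fR·V_g = 0
With fR = 1.08×10⁻⁴ × 462×10³ m = 49.9 m/s:
V = [fR − √((fR)² − 4 fR V_g)]/2 = [49.9 − √(49.9² − 4×49.9×10)]/2 = 13.8 m/s
Supergeostrophic (V > V_g = 10 m/s), as expected around a high.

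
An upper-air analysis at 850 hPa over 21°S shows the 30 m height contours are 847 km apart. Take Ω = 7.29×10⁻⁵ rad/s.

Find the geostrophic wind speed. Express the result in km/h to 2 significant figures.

24 km/h

Coriolis parameter at 21°S:
f = 2Ω sin φ = 2 × 7.29×10⁻⁵ × sin 21° = 5.23×10⁻⁵ s⁻¹
Height gradient: |∂Z/∂n| = 30 m / 847000 m = 3.54×10⁻⁵
On a pressure surface, geostrophic balance gives V_g = (g/f)|∂Z/∂n|:
V_g = 9.81 × 3.54×10⁻⁵ / 5.23×10⁻⁵ = 6.65 m/s
Converting: 6.65 m/s × 3.6 = 24 km/h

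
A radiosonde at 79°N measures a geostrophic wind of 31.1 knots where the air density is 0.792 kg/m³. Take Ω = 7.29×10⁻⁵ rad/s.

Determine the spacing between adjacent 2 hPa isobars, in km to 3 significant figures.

Coriolis parameter at 79°N:
f = 2Ω sin φ = 2 × 7.29×10⁻⁵ × sin 79° = 1.43×10⁻⁴ s⁻¹
Wind speed in SI: 31.1 knots = 16.0 m/s
Geostrophic balance rearranged: |∂P/∂n| = f ρ V_g
|∂P/∂n| = 1.43×10⁻⁴ × 0.792 × 16.0 = 1.81×10⁻³ Pa/m
Isobar spacing: Δn = ΔP/|∂P/∂n| = 200 Pa / 1.81×10⁻³ Pa/m = 110281 m ≈ 110 km

110 km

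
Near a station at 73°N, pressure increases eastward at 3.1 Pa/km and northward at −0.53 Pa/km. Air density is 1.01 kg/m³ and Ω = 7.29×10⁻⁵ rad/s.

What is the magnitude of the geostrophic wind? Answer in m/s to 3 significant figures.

Coriolis parameter at 73°N:
f = 2Ω sin φ = 2 × 7.29×10⁻⁵ × sin 73° = 1.39×10⁻⁴ s⁻¹
Component geostrophic relations (x east, y north):
u_g = −(1/(fρ)) ∂P/∂y,  v_g = (1/(fρ)) ∂P/∂x
u_g = −(−0.53×10⁻³)/(1.39×10⁻⁴ × 1.01) = 3.76 m/s;  v_g = (3.1×10⁻³)/(1.39×10⁻⁴ × 1.01) = 22.0 m/s
|V_g| = √(u_g² + v_g²) = 22.3 m/s

22.3 m/s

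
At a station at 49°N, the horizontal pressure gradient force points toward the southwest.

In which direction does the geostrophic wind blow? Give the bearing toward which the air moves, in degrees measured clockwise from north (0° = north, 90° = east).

315°

The pressure-gradient force points toward the southwest (bearing 225°).
Geostrophic balance: in the Northern Hemisphere the Coriolis force deflects motion to the right, so the geostrophic wind blows 90° to the right of the pressure-gradient force (low pressure on the left).
Rotating 225° by 90° clockwise gives 315° — the wind blows toward the northwest.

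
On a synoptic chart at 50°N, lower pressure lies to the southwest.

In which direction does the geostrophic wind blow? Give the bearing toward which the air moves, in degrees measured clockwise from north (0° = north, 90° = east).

315°

The pressure-gradient force points toward the southwest (bearing 225°).
Geostrophic balance: in the Northern Hemisphere the Coriolis force deflects motion to the right, so the geostrophic wind blows 90° to the right of the pressure-gradient force (low pressure on the left).
Rotating 225° by 90° clockwise gives 315° — the wind blows toward the northwest.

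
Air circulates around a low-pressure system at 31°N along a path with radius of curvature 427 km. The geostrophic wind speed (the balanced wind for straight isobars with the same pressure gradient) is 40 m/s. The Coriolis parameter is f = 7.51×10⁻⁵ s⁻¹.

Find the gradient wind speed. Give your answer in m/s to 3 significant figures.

Around a low, centrifugal force acts outward with Coriolis, so pressure-gradient force balances both:
(1/ρ)|∂P/∂n| = fV + V²/R  →  V² + fR·V − fR·V_g = 0
With fR = 7.51×10⁻⁵ × 427×10³ m = 32.1 m/s:
V = [−fR + √((fR)² + 4 fR V_g)]/2 = [−32.1 + √(32.1² + 4×32.1×40)]/2 = 23.2 m/s
Subgeostrophic (V < V_g = 40 m/s), as expected around a low.

23.2 m/s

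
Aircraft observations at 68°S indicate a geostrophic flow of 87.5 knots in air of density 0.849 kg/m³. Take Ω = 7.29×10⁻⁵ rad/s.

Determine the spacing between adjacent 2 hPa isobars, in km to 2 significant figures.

39 km

Coriolis parameter at 68°S:
f = 2Ω sin φ = 2 × 7.29×10⁻⁵ × sin 68° = 1.35×10⁻⁴ s⁻¹
Wind speed in SI: 87.5 knots = 45.0 m/s
Geostrophic balance rearranged: |∂P/∂n| = f ρ V_g
|∂P/∂n| = 1.35×10⁻⁴ × 0.849 × 45.0 = 5.17×10⁻³ Pa/m
Isobar spacing: Δn = ΔP/|∂P/∂n| = 200 Pa / 5.17×10⁻³ Pa/m = 38713 m ≈ 39 km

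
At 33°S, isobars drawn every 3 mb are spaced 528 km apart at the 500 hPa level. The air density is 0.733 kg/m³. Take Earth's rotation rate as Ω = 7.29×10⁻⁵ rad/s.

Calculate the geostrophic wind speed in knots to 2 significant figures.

Coriolis parameter at 33°S:
f = 2Ω sin φ = 2 × 7.29×10⁻⁵ × sin 33° = 7.94×10⁻⁵ s⁻¹
Pressure gradient: |∂P/∂n| = 300 Pa / 528000 m = 5.68×10⁻⁴ Pa/m
Geostrophic balance (pressure-gradient force = Coriolis force):
V_g = (1/(fρ)) |∂P/∂n| = 5.68×10⁻⁴ / (7.94×10⁻⁵ × 0.733) = 9.76 m/s
Converting: 9.76 m/s × 1.944 = 19 knots

19 knots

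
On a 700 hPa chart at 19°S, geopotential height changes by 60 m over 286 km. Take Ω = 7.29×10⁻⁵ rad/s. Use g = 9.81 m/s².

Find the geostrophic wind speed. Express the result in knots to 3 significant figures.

84.3 knots

Coriolis parameter at 19°S:
f = 2Ω sin φ = 2 × 7.29×10⁻⁵ × sin 19° = 4.75×10⁻⁵ s⁻¹
Height gradient: |∂Z/∂n| = 60 m / 286000 m = 2.10×10⁻⁴
On a pressure surface, geostrophic balance gives V_g = (g/f)|∂Z/∂n|:
V_g = 9.81 × 2.10×10⁻⁴ / 4.75×10⁻⁵ = 43.4 m/s
Converting: 43.4 m/s × 1.944 = 84.3 knots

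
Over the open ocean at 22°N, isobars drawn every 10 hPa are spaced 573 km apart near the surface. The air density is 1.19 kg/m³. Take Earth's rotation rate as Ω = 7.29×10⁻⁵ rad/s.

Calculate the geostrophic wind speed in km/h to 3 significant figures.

96.7 km/h

Coriolis parameter at 22°N:
f = 2Ω sin φ = 2 × 7.29×10⁻⁵ × sin 22° = 5.46×10⁻⁵ s⁻¹
Pressure gradient: |∂P/∂n| = 1000 Pa / 573000 m = 1.75×10⁻³ Pa/m
Geostrophic balance (pressure-gradient force = Coriolis force):
V_g = (1/(fρ)) |∂P/∂n| = 1.75×10⁻³ / (5.46×10⁻⁵ × 1.19) = 26.9 m/s
Converting: 26.9 m/s × 3.6 = 96.7 km/h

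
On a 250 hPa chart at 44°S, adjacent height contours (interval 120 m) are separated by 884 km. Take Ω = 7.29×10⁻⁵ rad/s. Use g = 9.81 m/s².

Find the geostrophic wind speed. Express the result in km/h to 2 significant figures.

Coriolis parameter at 44°S:
f = 2Ω sin φ = 2 × 7.29×10⁻⁵ × sin 44° = 1.01×10⁻⁴ s⁻¹
Height gradient: |∂Z/∂n| = 120 m / 884000 m = 1.36×10⁻⁴
On a pressure surface, geostrophic balance gives V_g = (g/f)|∂Z/∂n|:
V_g = 9.81 × 1.36×10⁻⁴ / 1.01×10⁻⁴ = 13.1 m/s
Converting: 13.1 m/s × 3.6 = 47 km/h

47 km/h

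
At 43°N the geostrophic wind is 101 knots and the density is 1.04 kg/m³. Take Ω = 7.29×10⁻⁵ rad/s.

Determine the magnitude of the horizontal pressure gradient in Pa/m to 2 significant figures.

Coriolis parameter at 43°N:
f = 2Ω sin φ = 2 × 7.29×10⁻⁵ × sin 43° = 9.94×10⁻⁵ s⁻¹
Wind speed in SI: 101 knots = 52.0 m/s
Geostrophic balance rearranged: |∂P/∂n| = f ρ V_g
|∂P/∂n| = 9.94×10⁻⁵ × 1.04 × 52.0 = 5.37×10⁻³ Pa/m

5.4×10⁻³ Pa/m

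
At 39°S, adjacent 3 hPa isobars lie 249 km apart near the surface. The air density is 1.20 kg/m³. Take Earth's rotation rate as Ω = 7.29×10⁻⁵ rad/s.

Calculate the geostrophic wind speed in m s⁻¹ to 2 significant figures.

11 m s⁻¹

Coriolis parameter at 39°S:
f = 2Ω sin φ = 2 × 7.29×10⁻⁵ × sin 39° = 9.18×10⁻⁵ s⁻¹
Pressure gradient: |∂P/∂n| = 300 Pa / 249000 m = 1.20×10⁻³ Pa/m
Geostrophic balance (pressure-gradient force = Coriolis force):
V_g = (1/(fρ)) |∂P/∂n| = 1.20×10⁻³ / (9.18×10⁻⁵ × 1.20) = 10.9 m/s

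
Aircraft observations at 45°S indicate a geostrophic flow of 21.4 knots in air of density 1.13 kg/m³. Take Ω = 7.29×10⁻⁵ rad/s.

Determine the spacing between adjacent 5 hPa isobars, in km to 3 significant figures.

390 km

Coriolis parameter at 45°S:
f = 2Ω sin φ = 2 × 7.29×10⁻⁵ × sin 45° = 1.03×10⁻⁴ s⁻¹
Wind speed in SI: 21.4 knots = 11.0 m/s
Geostrophic balance rearranged: |∂P/∂n| = f ρ V_g
|∂P/∂n| = 1.03×10⁻⁴ × 1.13 × 11.0 = 1.28×10⁻³ Pa/m
Isobar spacing: Δn = ΔP/|∂P/∂n| = 500 Pa / 1.28×10⁻³ Pa/m = 389850 m ≈ 390 km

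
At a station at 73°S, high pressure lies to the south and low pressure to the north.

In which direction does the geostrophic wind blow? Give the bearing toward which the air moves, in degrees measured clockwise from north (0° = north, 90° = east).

The pressure-gradient force points toward the north (bearing 000°).
Geostrophic balance: in the Southern Hemisphere the Coriolis force deflects motion to the left, so the geostrophic wind blows 90° to the left of the pressure-gradient force (low pressure on the right).
Rotating 000° by 90° counterclockwise gives 270° — the wind blows toward the west.

270°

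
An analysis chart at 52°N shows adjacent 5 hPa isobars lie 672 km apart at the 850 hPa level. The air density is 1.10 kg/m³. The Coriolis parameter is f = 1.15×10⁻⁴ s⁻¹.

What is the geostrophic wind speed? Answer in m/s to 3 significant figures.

Pressure gradient: |∂P/∂n| = 500 Pa / 672000 m = 7.44×10⁻⁴ Pa/m
Geostrophic balance (pressure-gradient force = Coriolis force):
V_g = (1/(fρ)) |∂P/∂n| = 7.44×10⁻⁴ / (1.15×10⁻⁴ × 1.10) = 5.88 m/s

5.88 m/s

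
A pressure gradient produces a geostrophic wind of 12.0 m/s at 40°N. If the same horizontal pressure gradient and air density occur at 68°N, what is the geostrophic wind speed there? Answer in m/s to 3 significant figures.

8.32 m/s

With the same pressure gradient and density, V_g ∝ 1/f ∝ 1/sin φ.
V₂ = V₁ · sin φ₁ / sin φ₂ = 12.0 × sin 40° / sin 68°
V₂ = 12.0 × 0.6428/0.9272 = 8.32 m/s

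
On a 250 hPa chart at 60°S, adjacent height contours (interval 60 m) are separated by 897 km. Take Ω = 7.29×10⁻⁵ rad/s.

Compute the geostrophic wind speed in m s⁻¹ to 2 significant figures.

5.2 m s⁻¹

Coriolis parameter at 60°S:
f = 2Ω sin φ = 2 × 7.29×10⁻⁵ × sin 60° = 1.26×10⁻⁴ s⁻¹
Height gradient: |∂Z/∂n| = 60 m / 897000 m = 6.69×10⁻⁵
On a pressure surface, geostrophic balance gives V_g = (g/f)|∂Z/∂n|:
V_g = 9.81 × 6.69×10⁻⁵ / 1.26×10⁻⁴ = 5.20 m/s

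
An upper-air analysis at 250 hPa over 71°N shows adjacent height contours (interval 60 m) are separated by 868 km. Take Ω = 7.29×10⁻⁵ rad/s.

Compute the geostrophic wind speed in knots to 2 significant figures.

Coriolis parameter at 71°N:
f = 2Ω sin φ = 2 × 7.29×10⁻⁵ × sin 71° = 1.38×10⁻⁴ s⁻¹
Height gradient: |∂Z/∂n| = 60 m / 868000 m = 6.91×10⁻⁵
On a pressure surface, geostrophic balance gives V_g = (g/f)|∂Z/∂n|:
V_g = 9.81 × 6.91×10⁻⁵ / 1.38×10⁻⁴ = 4.92 m/s
Converting: 4.92 m/s × 1.944 = 9.6 knots

9.6 knots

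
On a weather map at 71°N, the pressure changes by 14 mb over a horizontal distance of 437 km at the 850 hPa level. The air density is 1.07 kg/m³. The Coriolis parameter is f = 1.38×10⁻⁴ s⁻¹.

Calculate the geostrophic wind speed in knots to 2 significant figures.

42 knots

Pressure gradient: |∂P/∂n| = 1400 Pa / 437000 m = 3.20×10⁻³ Pa/m
Geostrophic balance (pressure-gradient force = Coriolis force):
V_g = (1/(fρ)) |∂P/∂n| = 3.20×10⁻³ / (1.38×10⁻⁴ × 1.07) = 21.7 m/s
Converting: 21.7 m/s × 1.944 = 42 knots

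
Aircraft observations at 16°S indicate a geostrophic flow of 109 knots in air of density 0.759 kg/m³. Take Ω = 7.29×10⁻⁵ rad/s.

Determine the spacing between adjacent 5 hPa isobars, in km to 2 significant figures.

Coriolis parameter at 16°S:
f = 2Ω sin φ = 2 × 7.29×10⁻⁵ × sin 16° = 4.02×10⁻⁵ s⁻¹
Wind speed in SI: 109 knots = 56.1 m/s
Geostrophic balance rearranged: |∂P/∂n| = f ρ V_g
|∂P/∂n| = 4.02×10⁻⁵ × 0.759 × 56.1 = 1.71×10⁻³ Pa/m
Isobar spacing: Δn = ΔP/|∂P/∂n| = 500 Pa / 1.71×10⁻³ Pa/m = 292326 m ≈ 290 km

290 km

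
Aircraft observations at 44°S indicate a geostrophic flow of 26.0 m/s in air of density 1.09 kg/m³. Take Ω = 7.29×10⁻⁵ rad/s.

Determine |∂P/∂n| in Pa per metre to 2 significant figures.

2.9×10⁻³ Pa/m

Coriolis parameter at 44°S:
f = 2Ω sin φ = 2 × 7.29×10⁻⁵ × sin 44° = 1.01×10⁻⁴ s⁻¹
Geostrophic balance rearranged: |∂P/∂n| = f ρ V_g
|∂P/∂n| = 1.01×10⁻⁴ × 1.09 × 26.0 = 2.87×10⁻³ Pa/m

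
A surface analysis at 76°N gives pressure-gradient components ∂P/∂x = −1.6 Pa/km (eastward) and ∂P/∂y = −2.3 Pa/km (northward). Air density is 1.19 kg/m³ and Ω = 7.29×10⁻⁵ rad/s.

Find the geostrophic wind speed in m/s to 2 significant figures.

17 m/s

Coriolis parameter at 76°N:
f = 2Ω sin φ = 2 × 7.29×10⁻⁵ × sin 76° = 1.41×10⁻⁴ s⁻¹
Component geostrophic relations (x east, y north):
u_g = −(1/(fρ)) ∂P/∂y,  v_g = (1/(fρ)) ∂P/∂x
u_g = −(−2.3×10⁻³)/(1.41×10⁻⁴ × 1.19) = 13.7 m/s;  v_g = (−1.6×10⁻³)/(1.41×10⁻⁴ × 1.19) = −9.50 m/s
|V_g| = √(u_g² + v_g²) = 16.6 m/s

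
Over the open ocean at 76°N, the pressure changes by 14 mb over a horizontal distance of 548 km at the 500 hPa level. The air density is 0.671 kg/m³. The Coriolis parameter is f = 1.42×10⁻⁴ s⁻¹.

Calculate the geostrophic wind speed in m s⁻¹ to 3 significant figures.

26.8 m s⁻¹

Pressure gradient: |∂P/∂n| = 1400 Pa / 548000 m = 2.55×10⁻³ Pa/m
Geostrophic balance (pressure-gradient force = Coriolis force):
V_g = (1/(fρ)) |∂P/∂n| = 2.55×10⁻³ / (1.42×10⁻⁴ × 0.671) = 26.8 m/s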